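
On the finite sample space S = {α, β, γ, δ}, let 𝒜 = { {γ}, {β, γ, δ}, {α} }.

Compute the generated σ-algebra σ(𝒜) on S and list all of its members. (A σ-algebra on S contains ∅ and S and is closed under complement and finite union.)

Seed the family with 𝒜 together with ∅ and S: { {}, {α}, {γ}, {β, γ, δ}, S }.
Step 1 (2 new):
  {α, γ}  = {γ} ∪ {α}
  {α, β, δ}  = ᶜ of {γ}
Step 2. New:
  {β, δ}  = ᶜ of {α, γ}
Step 3 adds nothing — fixpoint reached.

Hence σ(𝒜) has 8 members: { {}, {α}, {γ}, {α, γ}, {β, δ}, {α, β, δ}, {β, γ, δ}, S }.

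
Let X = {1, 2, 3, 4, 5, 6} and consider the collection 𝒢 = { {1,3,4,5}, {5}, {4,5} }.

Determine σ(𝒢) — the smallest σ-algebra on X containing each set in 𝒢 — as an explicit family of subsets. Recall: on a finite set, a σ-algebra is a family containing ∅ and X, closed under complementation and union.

σ(𝒢) (16 sets): { {}, {4}, {5}, {1,3}, {2,6}, {4,5}, {1,3,4}, {1,3,5}, {2,4,6}, {2,5,6}, {1,2,3,6}, {1,3,4,5}, {2,4,5,6}, {1,2,3,4,6}, {1,2,3,5,6}, X }

Working:
Take S₀ = 𝒢 ∪ {∅, X} = { {}, {5}, {4,5}, {1,3,4,5}, X }.
Iteration 1. New:
  {2,6}  = complement {1,3,4,5}
  {1,2,3,6}  = complement {4,5}
  {1,2,3,4,6}  = complement {5}
Iteration 2: +3 →
  {2,5,6}  = {2,6} ∪ {5}
  {2,4,5,6}  = {4,5} ∪ {2,6}
  {1,2,3,5,6}  = {1,2,3,6} ∪ {5}
Iteration 3 (3 new):
  {4}  = complement {1,2,3,5,6}
  {1,3}  = complement {2,4,5,6}
  {1,3,4}  = complement {2,5,6}
Iteration 4: 2 new —
  {1,3,5}  = {1,3} ∪ {5}
  {2,4,6}  = {4} ∪ {2,6}
Iteration 5: no new sets; the family is a σ-algebra.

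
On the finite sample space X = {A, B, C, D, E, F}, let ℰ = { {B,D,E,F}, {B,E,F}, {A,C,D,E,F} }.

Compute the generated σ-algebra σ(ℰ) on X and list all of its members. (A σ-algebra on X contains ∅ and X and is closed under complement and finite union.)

σ(ℰ) (16 sets): { ∅, {B}, {D}, {A,C}, {B,D}, {E,F}, {A,B,C}, {A,C,D}, {B,E,F}, {D,E,F}, {A,B,C,D}, {A,C,E,F}, {B,D,E,F}, {A,B,C,E,F}, {A,C,D,E,F}, X }

Derivation:
Start: ℰ ∪ {∅, X} = { ∅, {B,E,F}, {B,D,E,F}, {A,C,D,E,F}, X }.
Pass 1. New:
  {B}  = X∖{A,C,D,E,F}
  {A,C}  = X∖{B,D,E,F}
  {A,C,D}  = X∖{B,E,F}
  — 8 sets.
Pass 2: +3 →
  {A,B,C}  = {B} ∪ {A,C}
  {A,B,C,D}  = {B} ∪ {A,C,D}
  {A,B,C,E,F}  = {B,E,F} ∪ {A,C}
  — 11 sets.
Pass 3 (3 new):
  {D}  = X∖{A,B,C,E,F}
  {E,F}  = X∖{A,B,C,D}
  {D,E,F}  = X∖{A,B,C}
  — 14 sets.
Pass 4. New:
  {B,D}  = {D} ∪ {B}
  {A,C,E,F}  = {E,F} ∪ {A,C}
  — 16 sets.
Pass 5: no new sets; the family is a σ-algebra.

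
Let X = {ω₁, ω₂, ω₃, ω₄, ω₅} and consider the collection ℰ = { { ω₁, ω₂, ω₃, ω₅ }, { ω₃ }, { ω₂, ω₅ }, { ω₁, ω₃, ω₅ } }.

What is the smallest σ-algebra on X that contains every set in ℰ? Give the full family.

Seed the family with ℰ together with ∅ and X: { {}, { ω₃ }, { ω₂, ω₅ }, { ω₁, ω₃, ω₅ }, { ω₁, ω₂, ω₃, ω₅ }, X }.
Round 1: +5 →
  { ω₄ }  = X∖{ ω₁, ω₂, ω₃, ω₅ }
  { ω₂, ω₄ }  = X∖{ ω₁, ω₃, ω₅ }
  { ω₁, ω₃, ω₄ }  = X∖{ ω₂, ω₅ }
  { ω₂, ω₃, ω₅ }  = { ω₃ } ∪ { ω₂, ω₅ }
  { ω₁, ω₂, ω₄, ω₅ }  = X∖{ ω₃ }
  [11 total]
Round 2. New:
  { ω₁, ω₄ }  = X∖{ ω₂, ω₃, ω₅ }
  { ω₃, ω₄ }  = { ω₃ } ∪ { ω₄ }
  { ω₂, ω₃, ω₄ }  = { ω₃ } ∪ { ω₂, ω₄ }
  { ω₂, ω₄, ω₅ }  = { ω₂, ω₅ } ∪ { ω₄ }
  { ω₁, ω₂, ω₃, ω₄ }  = { ω₁, ω₃, ω₄ } ∪ { ω₂, ω₄ }
  { ω₁, ω₃, ω₄, ω₅ }  = { ω₁, ω₃, ω₅ } ∪ { ω₁, ω₃, ω₄ }
  { ω₂, ω₃, ω₄, ω₅ }  = { ω₂, ω₃, ω₅ } ∪ { ω₄ }
  [18 total]
Round 3 adds 7:
  { ω₁ }  = X∖{ ω₂, ω₃, ω₄, ω₅ }
  { ω₂ }  = X∖{ ω₁, ω₃, ω₄, ω₅ }
  { ω₅ }  = X∖{ ω₁, ω₂, ω₃, ω₄ }
  { ω₁, ω₃ }  = X∖{ ω₂, ω₄, ω₅ }
  { ω₁, ω₅ }  = X∖{ ω₂, ω₃, ω₄ }
  { ω₁, ω₂, ω₄ }  = { ω₁, ω₄ } ∪ { ω₂, ω₄ }
  { ω₁, ω₂, ω₅ }  = X∖{ ω₃, ω₄ }
  [25 total]
Round 4 adds 7:
  { ω₁, ω₂ }  = { ω₂ } ∪ { ω₁ }
  { ω₂, ω₃ }  = { ω₂ } ∪ { ω₃ }
  { ω₃, ω₅ }  = X∖{ ω₁, ω₂, ω₄ }
  { ω₄, ω₅ }  = { ω₅ } ∪ { ω₄ }
  { ω₁, ω₂, ω₃ }  = { ω₂ } ∪ { ω₁, ω₃ }
  { ω₁, ω₄, ω₅ }  = { ω₅ } ∪ { ω₁, ω₄ }
  { ω₃, ω₄, ω₅ }  = { ω₃, ω₄ } ∪ { ω₅ }
  [32 total]
Round 5: no new sets; the family is a σ-algebra.

Therefore σ(ℰ) = { {}, { ω₁ }, { ω₂ }, { ω₃ }, { ω₄ }, { ω₅ }, { ω₁, ω₂ }, { ω₁, ω₃ }, { ω₁, ω₄ }, { ω₁, ω₅ }, { ω₂, ω₃ }, { ω₂, ω₄ }, { ω₂, ω₅ }, { ω₃, ω₄ }, { ω₃, ω₅ }, { ω₄, ω₅ }, { ω₁, ω₂, ω₃ }, { ω₁, ω₂, ω₄ }, { ω₁, ω₂, ω₅ }, { ω₁, ω₃, ω₄ }, { ω₁, ω₃, ω₅ }, { ω₁, ω₄, ω₅ }, { ω₂, ω₃, ω₄ }, { ω₂, ω₃, ω₅ }, { ω₂, ω₄, ω₅ }, { ω₃, ω₄, ω₅ }, { ω₁, ω₂, ω₃, ω₄ }, { ω₁, ω₂, ω₃, ω₅ }, { ω₁, ω₂, ω₄, ω₅ }, { ω₁, ω₃, ω₄, ω₅ }, { ω₂, ω₃, ω₄, ω₅ }, X } (|σ(ℰ)| = 32).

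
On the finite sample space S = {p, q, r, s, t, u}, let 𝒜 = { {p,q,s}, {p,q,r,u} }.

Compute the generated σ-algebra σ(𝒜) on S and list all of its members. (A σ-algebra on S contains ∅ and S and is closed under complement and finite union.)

Initial family (4 sets): { {}, {p,q,s}, {p,q,r,u}, S }.
Iteration 1: 3 new —
  {s,t}  = ᶜ of {p,q,r,u}
  {r,t,u}  = ᶜ of {p,q,s}
  {p,q,r,s,u}  = {p,q,s} ∪ {p,q,r,u}
  — 7 sets.
Iteration 2 (4 new):
  {t}  = ᶜ of {p,q,r,s,u}
  {p,q,s,t}  = {s,t} ∪ {p,q,s}
  {r,s,t,u}  = {s,t} ∪ {r,t,u}
  {p,q,r,t,u}  = {p,q,r,u} ∪ {r,t,u}
  — 11 sets.
Iteration 3 (3 new):
  {s}  = ᶜ of {p,q,r,t,u}
  {p,q}  = ᶜ of {r,s,t,u}
  {r,u}  = ᶜ of {p,q,s,t}
  — 14 sets.
Iteration 4: 2 new —
  {p,q,t}  = {p,q} ∪ {t}
  {r,s,u}  = {r,u} ∪ {s}
  — 16 sets.
After Iteration 5 the family is unchanged; done.

Therefore σ(𝒜) = { {}, {s}, {t}, {p,q}, {r,u}, {s,t}, {p,q,s}, {p,q,t}, {r,s,u}, {r,t,u}, {p,q,r,u}, {p,q,s,t}, {r,s,t,u}, {p,q,r,s,u}, {p,q,r,t,u}, S } (|σ(𝒜)| = 16).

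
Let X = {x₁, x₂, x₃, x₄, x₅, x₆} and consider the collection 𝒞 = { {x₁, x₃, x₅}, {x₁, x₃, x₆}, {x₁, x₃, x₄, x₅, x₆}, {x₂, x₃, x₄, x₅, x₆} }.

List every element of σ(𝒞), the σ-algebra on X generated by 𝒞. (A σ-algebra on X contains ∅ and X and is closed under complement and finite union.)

Begin from { {}, {x₁, x₃, x₅}, {x₁, x₃, x₆}, {x₁, x₃, x₄, x₅, x₆}, {x₂, x₃, x₄, x₅, x₆}, X } (that is, 𝒞 plus ∅ and X).
Round 1: +5 →
  {x₁}  = complement {x₂, x₃, x₄, x₅, x₆}
  {x₂}  = complement {x₁, x₃, x₄, x₅, x₆}
  {x₂, x₄, x₅}  = complement {x₁, x₃, x₆}
  {x₂, x₄, x₆}  = complement {x₁, x₃, x₅}
  {x₁, x₃, x₅, x₆}  = {x₁, x₃, x₆} ∪ {x₁, x₃, x₅}
  [11 total]
Round 2. New:
  {x₁, x₂}  = {x₂} ∪ {x₁}
  {x₂, x₄}  = complement {x₁, x₃, x₅, x₆}
  {x₁, x₂, x₃, x₅}  = {x₁, x₃, x₅} ∪ {x₂}
  {x₁, x₂, x₃, x₆}  = {x₁, x₃, x₆} ∪ {x₂}
  {x₁, x₂, x₄, x₅}  = {x₂, x₄, x₅} ∪ {x₁}
  {x₁, x₂, x₄, x₆}  = {x₂, x₄, x₆} ∪ {x₁}
  {x₂, x₄, x₅, x₆}  = {x₂, x₄, x₆} ∪ {x₂, x₄, x₅}
  {x₁, x₂, x₃, x₄, x₅}  = {x₁, x₃, x₅} ∪ {x₂, x₄, x₅}
  {x₁, x₂, x₃, x₄, x₆}  = {x₂, x₄, x₆} ∪ {x₁, x₃, x₆}
  {x₁, x₂, x₃, x₅, x₆}  = {x₁, x₃, x₅, x₆} ∪ {x₂}
  [21 total]
Round 3 adds 11:
  {x₄}  = complement {x₁, x₂, x₃, x₅, x₆}
  {x₅}  = complement {x₁, x₂, x₃, x₄, x₆}
  {x₆}  = complement {x₁, x₂, x₃, x₄, x₅}
  {x₁, x₃}  = complement {x₂, x₄, x₅, x₆}
  {x₃, x₅}  = complement {x₁, x₂, x₄, x₆}
  {x₃, x₆}  = complement {x₁, x₂, x₄, x₅}
  {x₄, x₅}  = complement {x₁, x₂, x₃, x₆}
  {x₄, x₆}  = complement {x₁, x₂, x₃, x₅}
  {x₁, x₂, x₄}  = {x₂, x₄} ∪ {x₁, x₂}
  {x₃, x₄, x₅, x₆}  = complement {x₁, x₂}
  {x₁, x₂, x₄, x₅, x₆}  = {x₂, x₄, x₆} ∪ {x₁, x₂, x₄, x₅}
  [32 total]
Round 4: 24 new —
  {x₃}  = complement {x₁, x₂, x₄, x₅, x₆}
  {x₁, x₄}  = {x₁} ∪ {x₄}
  {x₁, x₅}  = {x₁} ∪ {x₅}
  {x₁, x₆}  = {x₁} ∪ {x₆}
  {x₂, x₅}  = {x₂} ∪ {x₅}
  {x₂, x₆}  = {x₂} ∪ {x₆}
  {x₅, x₆}  = {x₆} ∪ {x₅}
  {x₁, x₂, x₃}  = {x₁, x₂} ∪ {x₁, x₃}
  {x₁, x₂, x₅}  = {x₁, x₂} ∪ {x₅}
  {x₁, x₂, x₆}  = {x₁, x₂} ∪ {x₆}
  {x₁, x₃, x₄}  = {x₁, x₃} ∪ {x₄}
  {x₁, x₄, x₅}  = {x₁} ∪ {x₄, x₅}
  {x₁, x₄, x₆}  = {x₁} ∪ {x₄, x₆}
  {x₂, x₃, x₅}  = {x₂} ∪ {x₃, x₅}
  {x₂, x₃, x₆}  = {x₂} ∪ {x₃, x₆}
  {x₃, x₄, x₅}  = {x₄, x₅} ∪ {x₃, x₅}
  {x₃, x₄, x₆}  = {x₃, x₆} ∪ {x₄}
  {x₃, x₅, x₆}  = complement {x₁, x₂, x₄}
  {x₄, x₅, x₆}  = {x₆} ∪ {x₄, x₅}
  {x₁, x₂, x₃, x₄}  = {x₁, x₂, x₄} ∪ {x₁, x₃}
  {x₁, x₃, x₄, x₅}  = {x₁, x₃, x₅} ∪ {x₄, x₅}
  {x₁, x₃, x₄, x₆}  = {x₁, x₃, x₆} ∪ {x₄}
  {x₂, x₃, x₄, x₅}  = {x₃, x₅} ∪ {x₂, x₄}
  {x₂, x₃, x₄, x₆}  = {x₂, x₄, x₆} ∪ {x₃, x₆}
  [56 total]
Round 5: +8 →
  {x₂, x₃}  = {x₂} ∪ {x₃}
  {x₃, x₄}  = {x₃} ∪ {x₄}
  {x₁, x₅, x₆}  = {x₅, x₆} ∪ {x₁, x₆}
  {x₂, x₃, x₄}  = {x₂, x₄} ∪ {x₃}
  {x₂, x₅, x₆}  = complement {x₁, x₃, x₄}
  {x₁, x₂, x₅, x₆}  = {x₂, x₅} ∪ {x₁, x₆}
  {x₁, x₄, x₅, x₆}  = {x₅, x₆} ∪ {x₁, x₄, x₆}
  {x₂, x₃, x₅, x₆}  = complement {x₁, x₄}
  [64 total]
Round 6 adds nothing — fixpoint reached.

σ(𝒞) = { {}, {x₁}, {x₂}, {x₃}, {x₄}, {x₅}, {x₆}, {x₁, x₂}, {x₁, x₃}, {x₁, x₄}, {x₁, x₅}, {x₁, x₆}, {x₂, x₃}, {x₂, x₄}, {x₂, x₅}, {x₂, x₆}, {x₃, x₄}, {x₃, x₅}, {x₃, x₆}, {x₄, x₅}, {x₄, x₆}, {x₅, x₆}, {x₁, x₂, x₃}, {x₁, x₂, x₄}, {x₁, x₂, x₅}, {x₁, x₂, x₆}, {x₁, x₃, x₄}, {x₁, x₃, x₅}, {x₁, x₃, x₆}, {x₁, x₄, x₅}, {x₁, x₄, x₆}, {x₁, x₅, x₆}, {x₂, x₃, x₄}, {x₂, x₃, x₅}, {x₂, x₃, x₆}, {x₂, x₄, x₅}, {x₂, x₄, x₆}, {x₂, x₅, x₆}, {x₃, x₄, x₅}, {x₃, x₄, x₆}, {x₃, x₅, x₆}, {x₄, x₅, x₆}, {x₁, x₂, x₃, x₄}, {x₁, x₂, x₃, x₅}, {x₁, x₂, x₃, x₆}, {x₁, x₂, x₄, x₅}, {x₁, x₂, x₄, x₆}, {x₁, x₂, x₅, x₆}, {x₁, x₃, x₄, x₅}, {x₁, x₃, x₄, x₆}, {x₁, x₃, x₅, x₆}, {x₁, x₄, x₅, x₆}, {x₂, x₃, x₄, x₅}, {x₂, x₃, x₄, x₆}, {x₂, x₃, x₅, x₆}, {x₂, x₄, x₅, x₆}, {x₃, x₄, x₅, x₆}, {x₁, x₂, x₃, x₄, x₅}, {x₁, x₂, x₃, x₄, x₆}, {x₁, x₂, x₃, x₅, x₆}, {x₁, x₂, x₄, x₅, x₆}, {x₁, x₃, x₄, x₅, x₆}, {x₂, x₃, x₄, x₅, x₆}, X }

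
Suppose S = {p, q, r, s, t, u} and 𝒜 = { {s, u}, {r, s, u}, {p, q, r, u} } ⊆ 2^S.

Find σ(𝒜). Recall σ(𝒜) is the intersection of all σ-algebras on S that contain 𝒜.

Begin from { ∅, {s, u}, {r, s, u}, {p, q, r, u}, S } (that is, 𝒜 plus ∅ and S).
Step 1: 4 new —
  {s, t}  = ᶜ of {p, q, r, u}
  {p, q, t}  = ᶜ of {r, s, u}
  {p, q, r, t}  = ᶜ of {s, u}
  {p, q, r, s, u}  = {r, s, u} ∪ {p, q, r, u}
  (now 9)
Step 2: 7 new —
  {t}  = ᶜ of {p, q, r, s, u}
  {s, t, u}  = {s, t} ∪ {s, u}
  {p, q, s, t}  = {s, t} ∪ {p, q, t}
  {r, s, t, u}  = {s, t} ∪ {r, s, u}
  {p, q, r, s, t}  = {s, t} ∪ {p, q, r, t}
  {p, q, r, t, u}  = {p, q, r, u} ∪ {p, q, t}
  {p, q, s, t, u}  = {p, q, t} ∪ {s, u}
  (now 16)
Step 3: 6 new —
  {r}  = ᶜ of {p, q, s, t, u}
  {s}  = ᶜ of {p, q, r, t, u}
  {u}  = ᶜ of {p, q, r, s, t}
  {p, q}  = ᶜ of {r, s, t, u}
  {r, u}  = ᶜ of {p, q, s, t}
  {p, q, r}  = ᶜ of {s, t, u}
  (now 22)
Step 4 (10 new):
  {r, s}  = {r} ∪ {s}
  {r, t}  = {t} ∪ {r}
  {t, u}  = {u} ∪ {t}
  {p, q, s}  = {p, q} ∪ {s}
  {p, q, u}  = {p, q} ∪ {u}
  {r, s, t}  = {s, t} ∪ {r}
  {r, t, u}  = {t} ∪ {r, u}
  {p, q, r, s}  = {p, q, r} ∪ {s}
  {p, q, s, u}  = {p, q} ∪ {s, u}
  {p, q, t, u}  = {u} ∪ {p, q, t}
  (now 32)
Step 5 adds nothing — fixpoint reached.

Hence σ(𝒜) has 32 members: { ∅, {r}, {s}, {t}, {u}, {p, q}, {r, s}, {r, t}, {r, u}, {s, t}, {s, u}, {t, u}, {p, q, r}, {p, q, s}, {p, q, t}, {p, q, u}, {r, s, t}, {r, s, u}, {r, t, u}, {s, t, u}, {p, q, r, s}, {p, q, r, t}, {p, q, r, u}, {p, q, s, t}, {p, q, s, u}, {p, q, t, u}, {r, s, t, u}, {p, q, r, s, t}, {p, q, r, s, u}, {p, q, r, t, u}, {p, q, s, t, u}, S }.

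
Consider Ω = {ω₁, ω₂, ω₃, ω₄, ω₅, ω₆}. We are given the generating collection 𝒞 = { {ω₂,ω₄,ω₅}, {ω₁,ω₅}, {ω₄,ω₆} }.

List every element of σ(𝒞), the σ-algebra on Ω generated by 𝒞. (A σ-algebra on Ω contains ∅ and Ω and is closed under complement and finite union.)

σ(𝒞) = { {}, {ω₁}, {ω₂}, {ω₃}, {ω₄}, {ω₅}, {ω₆}, {ω₁,ω₂}, {ω₁,ω₃}, {ω₁,ω₄}, {ω₁,ω₅}, {ω₁,ω₆}, {ω₂,ω₃}, {ω₂,ω₄}, {ω₂,ω₅}, {ω₂,ω₆}, {ω₃,ω₄}, {ω₃,ω₅}, {ω₃,ω₆}, {ω₄,ω₅}, {ω₄,ω₆}, {ω₅,ω₆}, {ω₁,ω₂,ω₃}, {ω₁,ω₂,ω₄}, {ω₁,ω₂,ω₅}, {ω₁,ω₂,ω₆}, {ω₁,ω₃,ω₄}, {ω₁,ω₃,ω₅}, {ω₁,ω₃,ω₆}, {ω₁,ω₄,ω₅}, {ω₁,ω₄,ω₆}, {ω₁,ω₅,ω₆}, {ω₂,ω₃,ω₄}, {ω₂,ω₃,ω₅}, {ω₂,ω₃,ω₆}, {ω₂,ω₄,ω₅}, {ω₂,ω₄,ω₆}, {ω₂,ω₅,ω₆}, {ω₃,ω₄,ω₅}, {ω₃,ω₄,ω₆}, {ω₃,ω₅,ω₆}, {ω₄,ω₅,ω₆}, {ω₁,ω₂,ω₃,ω₄}, {ω₁,ω₂,ω₃,ω₅}, {ω₁,ω₂,ω₃,ω₆}, {ω₁,ω₂,ω₄,ω₅}, {ω₁,ω₂,ω₄,ω₆}, {ω₁,ω₂,ω₅,ω₆}, {ω₁,ω₃,ω₄,ω₅}, {ω₁,ω₃,ω₄,ω₆}, {ω₁,ω₃,ω₅,ω₆}, {ω₁,ω₄,ω₅,ω₆}, {ω₂,ω₃,ω₄,ω₅}, {ω₂,ω₃,ω₄,ω₆}, {ω₂,ω₃,ω₅,ω₆}, {ω₂,ω₄,ω₅,ω₆}, {ω₃,ω₄,ω₅,ω₆}, {ω₁,ω₂,ω₃,ω₄,ω₅}, {ω₁,ω₂,ω₃,ω₄,ω₆}, {ω₁,ω₂,ω₃,ω₅,ω₆}, {ω₁,ω₂,ω₄,ω₅,ω₆}, {ω₁,ω₃,ω₄,ω₅,ω₆}, {ω₂,ω₃,ω₄,ω₅,ω₆}, Ω }

Working:
Start: 𝒞 ∪ {∅, Ω} = { {}, {ω₁,ω₅}, {ω₄,ω₆}, {ω₂,ω₄,ω₅}, Ω }.
Round 1 (6 new):
  {ω₁,ω₃,ω₆}  = complement {ω₂,ω₄,ω₅}
  {ω₁,ω₂,ω₃,ω₅}  = complement {ω₄,ω₆}
  {ω₁,ω₂,ω₄,ω₅}  = {ω₁,ω₅} ∪ {ω₂,ω₄,ω₅}
  {ω₁,ω₄,ω₅,ω₆}  = {ω₁,ω₅} ∪ {ω₄,ω₆}
  {ω₂,ω₃,ω₄,ω₆}  = complement {ω₁,ω₅}
  {ω₂,ω₄,ω₅,ω₆}  = {ω₄,ω₆} ∪ {ω₂,ω₄,ω₅}
  |family| = 11
Round 2: 11 new —
  {ω₁,ω₃}  = complement {ω₂,ω₄,ω₅,ω₆}
  {ω₂,ω₃}  = complement {ω₁,ω₄,ω₅,ω₆}
  {ω₃,ω₆}  = complement {ω₁,ω₂,ω₄,ω₅}
  {ω₁,ω₃,ω₄,ω₆}  = {ω₁,ω₃,ω₆} ∪ {ω₄,ω₆}
  {ω₁,ω₃,ω₅,ω₆}  = {ω₁,ω₃,ω₆} ∪ {ω₁,ω₅}
  {ω₁,ω₂,ω₃,ω₄,ω₅}  = {ω₁,ω₂,ω₄,ω₅} ∪ {ω₁,ω₂,ω₃,ω₅}
  {ω₁,ω₂,ω₃,ω₄,ω₆}  = {ω₁,ω₃,ω₆} ∪ {ω₂,ω₃,ω₄,ω₆}
  {ω₁,ω₂,ω₃,ω₅,ω₆}  = {ω₁,ω₃,ω₆} ∪ {ω₁,ω₂,ω₃,ω₅}
  {ω₁,ω₂,ω₄,ω₅,ω₆}  = {ω₁,ω₄,ω₅,ω₆} ∪ {ω₁,ω₂,ω₄,ω₅}
  {ω₁,ω₃,ω₄,ω₅,ω₆}  = {ω₁,ω₃,ω₆} ∪ {ω₁,ω₄,ω₅,ω₆}
  {ω₂,ω₃,ω₄,ω₅,ω₆}  = {ω₂,ω₄,ω₅,ω₆} ∪ {ω₂,ω₃,ω₄,ω₆}
  |family| = 22
Round 3 (14 new):
  {ω₁}  = complement {ω₂,ω₃,ω₄,ω₅,ω₆}
  {ω₂}  = complement {ω₁,ω₃,ω₄,ω₅,ω₆}
  {ω₃}  = complement {ω₁,ω₂,ω₄,ω₅,ω₆}
  {ω₄}  = complement {ω₁,ω₂,ω₃,ω₅,ω₆}
  {ω₅}  = complement {ω₁,ω₂,ω₃,ω₄,ω₆}
  {ω₆}  = complement {ω₁,ω₂,ω₃,ω₄,ω₅}
  {ω₂,ω₄}  = complement {ω₁,ω₃,ω₅,ω₆}
  {ω₂,ω₅}  = complement {ω₁,ω₃,ω₄,ω₆}
  {ω₁,ω₂,ω₃}  = {ω₁,ω₃} ∪ {ω₂,ω₃}
  {ω₁,ω₃,ω₅}  = {ω₁,ω₃} ∪ {ω₁,ω₅}
  {ω₂,ω₃,ω₆}  = {ω₂,ω₃} ∪ {ω₃,ω₆}
  {ω₃,ω₄,ω₆}  = {ω₄,ω₆} ∪ {ω₃,ω₆}
  {ω₁,ω₂,ω₃,ω₆}  = {ω₁,ω₃,ω₆} ∪ {ω₂,ω₃}
  {ω₂,ω₃,ω₄,ω₅}  = {ω₂,ω₄,ω₅} ∪ {ω₂,ω₃}
  |family| = 36
Round 4: +24 →
  {ω₁,ω₂}  = {ω₁} ∪ {ω₂}
  {ω₁,ω₄}  = {ω₁} ∪ {ω₄}
  {ω₁,ω₆}  = complement {ω₂,ω₃,ω₄,ω₅}
  {ω₂,ω₆}  = {ω₂} ∪ {ω₆}
  {ω₃,ω₄}  = {ω₃} ∪ {ω₄}
  {ω₃,ω₅}  = {ω₅} ∪ {ω₃}
  {ω₄,ω₅}  = complement {ω₁,ω₂,ω₃,ω₆}
  {ω₅,ω₆}  = {ω₆} ∪ {ω₅}
  {ω₁,ω₂,ω₄}  = {ω₁} ∪ {ω₂,ω₄}
  {ω₁,ω₂,ω₅}  = complement {ω₃,ω₄,ω₆}
  {ω₁,ω₃,ω₄}  = {ω₁,ω₃} ∪ {ω₄}
  {ω₁,ω₄,ω₅}  = complement {ω₂,ω₃,ω₆}
  {ω₁,ω₄,ω₆}  = {ω₁} ∪ {ω₄,ω₆}
  {ω₁,ω₅,ω₆}  = {ω₆} ∪ {ω₁,ω₅}
  {ω₂,ω₃,ω₄}  = {ω₃} ∪ {ω₂,ω₄}
  {ω₂,ω₃,ω₅}  = {ω₂,ω₅} ∪ {ω₃}
  {ω₂,ω₄,ω₆}  = complement {ω₁,ω₃,ω₅}
  {ω₂,ω₅,ω₆}  = {ω₂,ω₅} ∪ {ω₆}
  {ω₃,ω₅,ω₆}  = {ω₅} ∪ {ω₃,ω₆}
  {ω₄,ω₅,ω₆}  = complement {ω₁,ω₂,ω₃}
  {ω₁,ω₂,ω₃,ω₄}  = {ω₁,ω₂,ω₃} ∪ {ω₄}
  {ω₁,ω₃,ω₄,ω₅}  = {ω₁,ω₃,ω₅} ∪ {ω₄}
  {ω₂,ω₃,ω₅,ω₆}  = {ω₂,ω₅} ∪ {ω₂,ω₃,ω₆}
  {ω₃,ω₄,ω₅,ω₆}  = {ω₅} ∪ {ω₃,ω₄,ω₆}
  |family| = 60
Round 5: +4 →
  {ω₁,ω₂,ω₆}  = {ω₁,ω₆} ∪ {ω₂}
  {ω₃,ω₄,ω₅}  = {ω₃,ω₄} ∪ {ω₄,ω₅}
  {ω₁,ω₂,ω₄,ω₆}  = complement {ω₃,ω₅}
  {ω₁,ω₂,ω₅,ω₆}  = complement {ω₃,ω₄}
  |family| = 64
Round 6: stable.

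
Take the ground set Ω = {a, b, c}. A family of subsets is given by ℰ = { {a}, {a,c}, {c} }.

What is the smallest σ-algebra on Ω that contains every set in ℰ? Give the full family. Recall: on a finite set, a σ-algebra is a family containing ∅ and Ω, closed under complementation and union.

Answer: σ(ℰ) = { {}, {a}, {b}, {c}, {a,b}, {a,c}, {b,c}, Ω }

Working:
Start: ℰ ∪ {∅, Ω} = { {}, {a}, {c}, {a,c}, Ω }.
Round 1: +3 →
  {b}  = Ω∖{a,c}
  {a,b}  = Ω∖{c}
  {b,c}  = Ω∖{a}
  (now 8)
Round 2: already closed under ᶜ and ∪.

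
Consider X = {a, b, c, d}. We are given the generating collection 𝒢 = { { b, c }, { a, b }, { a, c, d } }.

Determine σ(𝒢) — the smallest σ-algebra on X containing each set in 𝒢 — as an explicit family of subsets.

Begin from { ∅, { a, b }, { b, c }, { a, c, d }, X } (that is, 𝒢 plus ∅ and X).
Pass 1 adds 4:
  { b }  = { a, c, d }ᶜ
  { a, d }  = { b, c }ᶜ
  { c, d }  = { a, b }ᶜ
  { a, b, c }  = { b, c } ∪ { a, b }
  [9 total]
Pass 2: 3 new —
  { d }  = { a, b, c }ᶜ
  { a, b, d }  = { a, b } ∪ { a, d }
  { b, c, d }  = { c, d } ∪ { b }
  [12 total]
Pass 3. New:
  { a }  = { b, c, d }ᶜ
  { c }  = { a, b, d }ᶜ
  { b, d }  = { d } ∪ { b }
  [15 total]
Pass 4: +1 →
  { a, c }  = { b, d }ᶜ
  [16 total]
Pass 5: already closed under ᶜ and ∪.

|σ(𝒢)| = 16.  σ(𝒢) = { ∅, { a }, { b }, { c }, { d }, { a, b }, { a, c }, { a, d }, { b, c }, { b, d }, { c, d }, { a, b, c }, { a, b, d }, { a, c, d }, { b, c, d }, X }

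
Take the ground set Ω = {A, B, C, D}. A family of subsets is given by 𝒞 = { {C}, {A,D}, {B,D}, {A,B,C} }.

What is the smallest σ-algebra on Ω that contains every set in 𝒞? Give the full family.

Answer: σ(𝒞) = { {}, {A}, {B}, {C}, {D}, {A,B}, {A,C}, {A,D}, {B,C}, {B,D}, {C,D}, {A,B,C}, {A,B,D}, {A,C,D}, {B,C,D}, Ω }

Working:
Seed the family with 𝒞 together with ∅ and Ω: { {}, {C}, {A,D}, {B,D}, {A,B,C}, Ω }.
Pass 1. New:
  {D}  = ᶜ of {A,B,C}
  {A,C}  = ᶜ of {B,D}
  {B,C}  = ᶜ of {A,D}
  {A,B,D}  = ᶜ of {C}
  {A,C,D}  = {C} ∪ {A,D}
  {B,C,D}  = {C} ∪ {B,D}
  — 12 sets.
Pass 2. New:
  {A}  = ᶜ of {B,C,D}
  {B}  = ᶜ of {A,C,D}
  {C,D}  = {C} ∪ {D}
  — 15 sets.
Pass 3: +1 →
  {A,B}  = ᶜ of {C,D}
  — 16 sets.
After Pass 4 the family is unchanged; done.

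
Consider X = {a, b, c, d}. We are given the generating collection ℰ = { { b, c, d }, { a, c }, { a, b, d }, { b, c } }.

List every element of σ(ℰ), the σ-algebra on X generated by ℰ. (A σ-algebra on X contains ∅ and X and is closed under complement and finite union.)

Start: ℰ ∪ {∅, X} = { {}, { a, c }, { b, c }, { a, b, d }, { b, c, d }, X }.
Round 1 (5 new):
  { a }  = X∖{ b, c, d }
  { c }  = X∖{ a, b, d }
  { a, d }  = X∖{ b, c }
  { b, d }  = X∖{ a, c }
  { a, b, c }  = { b, c } ∪ { a, c }
  |family| = 11
Round 2 adds 2:
  { d }  = X∖{ a, b, c }
  { a, c, d }  = { c } ∪ { a, d }
  |family| = 13
Round 3 (2 new):
  { b }  = X∖{ a, c, d }
  { c, d }  = { c } ∪ { d }
  |family| = 15
Round 4 adds 1:
  { a, b }  = X∖{ c, d }
  |family| = 16
After Round 5 the family is unchanged; done.

σ(ℰ) = { {}, { a }, { b }, { c }, { d }, { a, b }, { a, c }, { a, d }, { b, c }, { b, d }, { c, d }, { a, b, c }, { a, b, d }, { a, c, d }, { b, c, d }, X }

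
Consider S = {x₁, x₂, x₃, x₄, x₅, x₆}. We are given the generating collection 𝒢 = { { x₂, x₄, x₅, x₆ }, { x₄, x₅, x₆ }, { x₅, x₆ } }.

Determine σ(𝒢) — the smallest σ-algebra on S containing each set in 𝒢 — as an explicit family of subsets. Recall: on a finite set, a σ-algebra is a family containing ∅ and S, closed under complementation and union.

Seed the family with 𝒢 together with ∅ and S: { {  }, { x₅, x₆ }, { x₄, x₅, x₆ }, { x₂, x₄, x₅, x₆ }, S }.
Pass 1. New:
  { x₁, x₃ }  = S∖{ x₂, x₄, x₅, x₆ }
  { x₁, x₂, x₃ }  = S∖{ x₄, x₅, x₆ }
  { x₁, x₂, x₃, x₄ }  = S∖{ x₅, x₆ }
  — 8 sets.
Pass 2 (3 new):
  { x₁, x₃, x₅, x₆ }  = { x₅, x₆ } ∪ { x₁, x₃ }
  { x₁, x₂, x₃, x₅, x₆ }  = { x₁, x₂, x₃ } ∪ { x₅, x₆ }
  { x₁, x₃, x₄, x₅, x₆ }  = { x₄, x₅, x₆ } ∪ { x₁, x₃ }
  — 11 sets.
Pass 3 (3 new):
  { x₂ }  = S∖{ x₁, x₃, x₄, x₅, x₆ }
  { x₄ }  = S∖{ x₁, x₂, x₃, x₅, x₆ }
  { x₂, x₄ }  = S∖{ x₁, x₃, x₅, x₆ }
  — 14 sets.
Pass 4. New:
  { x₁, x₃, x₄ }  = { x₁, x₃ } ∪ { x₄ }
  { x₂, x₅, x₆ }  = { x₅, x₆ } ∪ { x₂ }
  — 16 sets.
Pass 5: no new sets; the family is a σ-algebra.

Hence σ(𝒢) has 16 members: { {  }, { x₂ }, { x₄ }, { x₁, x₃ }, { x₂, x₄ }, { x₅, x₆ }, { x₁, x₂, x₃ }, { x₁, x₃, x₄ }, { x₂, x₅, x₆ }, { x₄, x₅, x₆ }, { x₁, x₂, x₃, x₄ }, { x₁, x₃, x₅, x₆ }, { x₂, x₄, x₅, x₆ }, { x₁, x₂, x₃, x₅, x₆ }, { x₁, x₃, x₄, x₅, x₆ }, S }.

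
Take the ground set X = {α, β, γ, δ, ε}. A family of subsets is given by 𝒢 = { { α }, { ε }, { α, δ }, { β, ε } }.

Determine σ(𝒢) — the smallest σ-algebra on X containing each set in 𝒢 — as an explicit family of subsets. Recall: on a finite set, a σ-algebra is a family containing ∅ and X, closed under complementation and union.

Initial family (6 sets): { {}, { α }, { ε }, { α, δ }, { β, ε }, X }.
Pass 1. New:
  { α, ε }  = { ε } ∪ { α }
  { α, β, ε }  = { β, ε } ∪ { α }
  { α, γ, δ }  = complement { β, ε }
  { α, δ, ε }  = { α, δ } ∪ { ε }
  { β, γ, ε }  = complement { α, δ }
  { α, β, γ, δ }  = complement { ε }
  { α, β, δ, ε }  = { β, ε } ∪ { α, δ }
  { β, γ, δ, ε }  = complement { α }
  (now 14)
Pass 2. New:
  { γ }  = complement { α, β, δ, ε }
  { β, γ }  = complement { α, δ, ε }
  { γ, δ }  = complement { α, β, ε }
  { β, γ, δ }  = complement { α, ε }
  { α, β, γ, ε }  = { α, β, ε } ∪ { β, γ, ε }
  { α, γ, δ, ε }  = { α, δ, ε } ∪ { α, γ, δ }
  (now 20)
Pass 3 adds 7:
  { β }  = complement { α, γ, δ, ε }
  { δ }  = complement { α, β, γ, ε }
  { α, γ }  = { γ } ∪ { α }
  { γ, ε }  = { ε } ∪ { γ }
  { α, β, γ }  = { β, γ } ∪ { α }
  { α, γ, ε }  = { α, ε } ∪ { γ }
  { γ, δ, ε }  = { γ, δ } ∪ { ε }
  (now 27)
Pass 4: +5 →
  { α, β }  = complement { γ, δ, ε }
  { β, δ }  = complement { α, γ, ε }
  { δ, ε }  = complement { α, β, γ }
  { α, β, δ }  = complement { γ, ε }
  { β, δ, ε }  = complement { α, γ }
  (now 32)
Pass 5: closed — nothing new.

Therefore σ(𝒢) = { {}, { α }, { β }, { γ }, { δ }, { ε }, { α, β }, { α, γ }, { α, δ }, { α, ε }, { β, γ }, { β, δ }, { β, ε }, { γ, δ }, { γ, ε }, { δ, ε }, { α, β, γ }, { α, β, δ }, { α, β, ε }, { α, γ, δ }, { α, γ, ε }, { α, δ, ε }, { β, γ, δ }, { β, γ, ε }, { β, δ, ε }, { γ, δ, ε }, { α, β, γ, δ }, { α, β, γ, ε }, { α, β, δ, ε }, { α, γ, δ, ε }, { β, γ, δ, ε }, X } (|σ(𝒢)| = 32).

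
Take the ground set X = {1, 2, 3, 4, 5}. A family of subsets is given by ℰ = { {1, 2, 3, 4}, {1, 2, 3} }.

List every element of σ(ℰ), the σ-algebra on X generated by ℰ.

Start: ℰ ∪ {∅, X} = { ∅, {1, 2, 3}, {1, 2, 3, 4}, X }.
Pass 1: +2 →
  {5}  = X∖{1, 2, 3, 4}
  {4, 5}  = X∖{1, 2, 3}
  |family| = 6
Pass 2: 1 new —
  {1, 2, 3, 5}  = {1, 2, 3} ∪ {5}
  |family| = 7
Pass 3. New:
  {4}  = X∖{1, 2, 3, 5}
  |family| = 8
After Pass 4 the family is unchanged; done.

Hence σ(ℰ) has 8 members: { ∅, {4}, {5}, {4, 5}, {1, 2, 3}, {1, 2, 3, 4}, {1, 2, 3, 5}, X }.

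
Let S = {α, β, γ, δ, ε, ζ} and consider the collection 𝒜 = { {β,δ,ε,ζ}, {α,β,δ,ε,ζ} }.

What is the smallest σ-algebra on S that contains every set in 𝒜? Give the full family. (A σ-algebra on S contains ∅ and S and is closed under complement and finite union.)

σ(𝒜) = { {}, {α}, {γ}, {α,γ}, {β,δ,ε,ζ}, {α,β,δ,ε,ζ}, {β,γ,δ,ε,ζ}, S }

Working:
Initial family (4 sets): { {}, {β,δ,ε,ζ}, {α,β,δ,ε,ζ}, S }.
Pass 1. New:
  {γ}  = complement {α,β,δ,ε,ζ}
  {α,γ}  = complement {β,δ,ε,ζ}
  [6 total]
Pass 2: 1 new —
  {β,γ,δ,ε,ζ}  = {γ} ∪ {β,δ,ε,ζ}
  [7 total]
Pass 3 (1 new):
  {α}  = complement {β,γ,δ,ε,ζ}
  [8 total]
Pass 4: already closed under ᶜ and ∪.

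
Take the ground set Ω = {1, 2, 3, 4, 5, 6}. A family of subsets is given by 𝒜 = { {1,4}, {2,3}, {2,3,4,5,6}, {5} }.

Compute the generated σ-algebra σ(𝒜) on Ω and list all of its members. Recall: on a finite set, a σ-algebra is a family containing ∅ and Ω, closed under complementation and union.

σ(𝒜) = { {}, {1}, {4}, {5}, {6}, {1,4}, {1,5}, {1,6}, {2,3}, {4,5}, {4,6}, {5,6}, {1,2,3}, {1,4,5}, {1,4,6}, {1,5,6}, {2,3,4}, {2,3,5}, {2,3,6}, {4,5,6}, {1,2,3,4}, {1,2,3,5}, {1,2,3,6}, {1,4,5,6}, {2,3,4,5}, {2,3,4,6}, {2,3,5,6}, {1,2,3,4,5}, {1,2,3,4,6}, {1,2,3,5,6}, {2,3,4,5,6}, Ω }

Working:
Begin from { {}, {5}, {1,4}, {2,3}, {2,3,4,5,6}, Ω } (that is, 𝒜 plus ∅ and Ω).
Iteration 1. New:
  {1}  = Ω∖{2,3,4,5,6}
  {1,4,5}  = {1,4} ∪ {5}
  {2,3,5}  = {2,3} ∪ {5}
  {1,2,3,4}  = {2,3} ∪ {1,4}
  {1,4,5,6}  = Ω∖{2,3}
  {2,3,5,6}  = Ω∖{1,4}
  {1,2,3,4,6}  = Ω∖{5}
  [13 total]
Iteration 2 (8 new):
  {1,5}  = {5} ∪ {1}
  {5,6}  = Ω∖{1,2,3,4}
  {1,2,3}  = {2,3} ∪ {1}
  {1,4,6}  = Ω∖{2,3,5}
  {2,3,6}  = Ω∖{1,4,5}
  {1,2,3,5}  = {2,3,5} ∪ {1}
  {1,2,3,4,5}  = {1,4,5} ∪ {2,3,5}
  {1,2,3,5,6}  = {2,3,5,6} ∪ {1}
  [21 total]
Iteration 3: 7 new —
  {4}  = Ω∖{1,2,3,5,6}
  {6}  = Ω∖{1,2,3,4,5}
  {4,6}  = Ω∖{1,2,3,5}
  {1,5,6}  = {5,6} ∪ {1,5}
  {4,5,6}  = Ω∖{1,2,3}
  {1,2,3,6}  = {1,2,3} ∪ {2,3,6}
  {2,3,4,6}  = Ω∖{1,5}
  [28 total]
Iteration 4. New:
  {1,6}  = {1} ∪ {6}
  {4,5}  = Ω∖{1,2,3,6}
  {2,3,4}  = Ω∖{1,5,6}
  {2,3,4,5}  = {2,3,5} ∪ {4}
  [32 total]
After Iteration 5 the family is unchanged; done.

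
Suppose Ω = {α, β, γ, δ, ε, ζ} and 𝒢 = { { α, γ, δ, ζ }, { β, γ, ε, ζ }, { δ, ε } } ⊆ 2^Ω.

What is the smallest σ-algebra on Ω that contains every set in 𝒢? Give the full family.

Answer: σ(𝒢) = { {  }, { α }, { β }, { δ }, { ε }, { α, β }, { α, δ }, { α, ε }, { β, δ }, { β, ε }, { γ, ζ }, { δ, ε }, { α, β, δ }, { α, β, ε }, { α, γ, ζ }, { α, δ, ε }, { β, γ, ζ }, { β, δ, ε }, { γ, δ, ζ }, { γ, ε, ζ }, { α, β, γ, ζ }, { α, β, δ, ε }, { α, γ, δ, ζ }, { α, γ, ε, ζ }, { β, γ, δ, ζ }, { β, γ, ε, ζ }, { γ, δ, ε, ζ }, { α, β, γ, δ, ζ }, { α, β, γ, ε, ζ }, { α, γ, δ, ε, ζ }, { β, γ, δ, ε, ζ }, Ω }

Working:
Begin from { {  }, { δ, ε }, { α, γ, δ, ζ }, { β, γ, ε, ζ }, Ω } (that is, 𝒢 plus ∅ and Ω).
Round 1 (5 new):
  { α, δ }  = complement { β, γ, ε, ζ }
  { β, ε }  = complement { α, γ, δ, ζ }
  { α, β, γ, ζ }  = complement { δ, ε }
  { α, γ, δ, ε, ζ }  = { δ, ε } ∪ { α, γ, δ, ζ }
  { β, γ, δ, ε, ζ }  = { δ, ε } ∪ { β, γ, ε, ζ }
  [10 total]
Round 2 (7 new):
  { α }  = complement { β, γ, δ, ε, ζ }
  { β }  = complement { α, γ, δ, ε, ζ }
  { α, δ, ε }  = { δ, ε } ∪ { α, δ }
  { β, δ, ε }  = { β, ε } ∪ { δ, ε }
  { α, β, δ, ε }  = { β, ε } ∪ { α, δ }
  { α, β, γ, δ, ζ }  = { α, β, γ, ζ } ∪ { α, δ }
  { α, β, γ, ε, ζ }  = { β, ε } ∪ { α, β, γ, ζ }
  [17 total]
Round 3 adds 8:
  { δ }  = complement { α, β, γ, ε, ζ }
  { ε }  = complement { α, β, γ, δ, ζ }
  { α, β }  = { β } ∪ { α }
  { γ, ζ }  = complement { α, β, δ, ε }
  { α, β, δ }  = { α, δ } ∪ { β }
  { α, β, ε }  = { β, ε } ∪ { α }
  { α, γ, ζ }  = complement { β, δ, ε }
  { β, γ, ζ }  = complement { α, δ, ε }
  [25 total]
Round 4 adds 7:
  { α, ε }  = { α } ∪ { ε }
  { β, δ }  = { β } ∪ { δ }
  { γ, δ, ζ }  = complement { α, β, ε }
  { γ, ε, ζ }  = complement { α, β, δ }
  { α, γ, ε, ζ }  = { α, γ, ζ } ∪ { ε }
  { β, γ, δ, ζ }  = { β, γ, ζ } ∪ { δ }
  { γ, δ, ε, ζ }  = complement { α, β }
  [32 total]
Round 5: closed — nothing new.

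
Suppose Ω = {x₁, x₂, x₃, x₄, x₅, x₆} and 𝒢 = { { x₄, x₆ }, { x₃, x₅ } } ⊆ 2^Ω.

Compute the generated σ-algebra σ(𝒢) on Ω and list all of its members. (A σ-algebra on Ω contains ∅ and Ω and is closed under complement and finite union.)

σ(𝒢) (8 sets): { ∅, { x₁, x₂ }, { x₃, x₅ }, { x₄, x₆ }, { x₁, x₂, x₃, x₅ }, { x₁, x₂, x₄, x₆ }, { x₃, x₄, x₅, x₆ }, Ω }

Check:
Seed the family with 𝒢 together with ∅ and Ω: { ∅, { x₃, x₅ }, { x₄, x₆ }, Ω }.
Step 1: 3 new —
  { x₁, x₂, x₃, x₅ }  = ᶜ of { x₄, x₆ }
  { x₁, x₂, x₄, x₆ }  = ᶜ of { x₃, x₅ }
  { x₃, x₄, x₅, x₆ }  = { x₃, x₅ } ∪ { x₄, x₆ }
  [7 total]
Step 2 adds 1:
  { x₁, x₂ }  = ᶜ of { x₃, x₄, x₅, x₆ }
  [8 total]
Step 3: no new sets; the family is a σ-algebra.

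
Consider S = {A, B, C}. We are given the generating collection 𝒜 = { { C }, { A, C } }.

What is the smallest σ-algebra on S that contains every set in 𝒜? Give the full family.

σ(𝒜) (8 sets): { {}, { A }, { B }, { C }, { A, B }, { A, C }, { B, C }, S }

Trace:
Take S₀ = 𝒜 ∪ {∅, S} = { {}, { C }, { A, C }, S }.
Iteration 1 (2 new):
  { B }  = ᶜ of { A, C }
  { A, B }  = ᶜ of { C }
  (now 6)
Iteration 2. New:
  { B, C }  = { C } ∪ { B }
  (now 7)
Iteration 3: 1 new —
  { A }  = ᶜ of { B, C }
  (now 8)
Iteration 4: already closed under ᶜ and ∪.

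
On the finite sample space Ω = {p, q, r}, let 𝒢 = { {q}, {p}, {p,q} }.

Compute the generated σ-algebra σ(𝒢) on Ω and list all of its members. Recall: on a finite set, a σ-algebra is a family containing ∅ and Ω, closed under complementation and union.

Seed the family with 𝒢 together with ∅ and Ω: { ∅, {p}, {q}, {p,q}, Ω }.
Iteration 1 (3 new):
  {r}  = complement {p,q}
  {p,r}  = complement {q}
  {q,r}  = complement {p}
  — 8 sets.
Iteration 2 adds nothing — fixpoint reached.

σ(𝒢) = { ∅, {p}, {q}, {r}, {p,q}, {p,r}, {q,r}, Ω }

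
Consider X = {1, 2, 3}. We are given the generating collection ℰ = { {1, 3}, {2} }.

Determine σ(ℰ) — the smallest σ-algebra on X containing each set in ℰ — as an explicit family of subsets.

σ(ℰ) (4 sets): { {}, {2}, {1, 3}, X }

Working:
Start: ℰ ∪ {∅, X} = { {}, {2}, {1, 3}, X }.
After Round 1 the family is unchanged; done.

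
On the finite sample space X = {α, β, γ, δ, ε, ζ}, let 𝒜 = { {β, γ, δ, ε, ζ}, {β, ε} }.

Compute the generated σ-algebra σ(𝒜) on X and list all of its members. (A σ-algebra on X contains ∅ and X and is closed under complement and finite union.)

Answer: σ(𝒜) = { {}, {α}, {β, ε}, {α, β, ε}, {γ, δ, ζ}, {α, γ, δ, ζ}, {β, γ, δ, ε, ζ}, X }

Working:
Begin from { {}, {β, ε}, {β, γ, δ, ε, ζ}, X } (that is, 𝒜 plus ∅ and X).
Step 1 adds 2:
  {α}  = complement {β, γ, δ, ε, ζ}
  {α, γ, δ, ζ}  = complement {β, ε}
  |family| = 6
Step 2. New:
  {α, β, ε}  = {β, ε} ∪ {α}
  |family| = 7
Step 3: +1 →
  {γ, δ, ζ}  = complement {α, β, ε}
  |family| = 8
After Step 4 the family is unchanged; done.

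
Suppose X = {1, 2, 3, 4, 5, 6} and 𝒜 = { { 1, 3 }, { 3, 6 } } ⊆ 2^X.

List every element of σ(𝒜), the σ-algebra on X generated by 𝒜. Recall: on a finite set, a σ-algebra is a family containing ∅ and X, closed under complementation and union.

Answer: σ(𝒜) = { ∅, { 1 }, { 3 }, { 6 }, { 1, 3 }, { 1, 6 }, { 3, 6 }, { 1, 3, 6 }, { 2, 4, 5 }, { 1, 2, 4, 5 }, { 2, 3, 4, 5 }, { 2, 4, 5, 6 }, { 1, 2, 3, 4, 5 }, { 1, 2, 4, 5, 6 }, { 2, 3, 4, 5, 6 }, X }

Check:
Take S₀ = 𝒜 ∪ {∅, X} = { ∅, { 1, 3 }, { 3, 6 }, X }.
Step 1. New:
  { 1, 3, 6 }  = { 1, 3 } ∪ { 3, 6 }
  { 1, 2, 4, 5 }  = { 3, 6 }ᶜ
  { 2, 4, 5, 6 }  = { 1, 3 }ᶜ
  [7 total]
Step 2: +4 →
  { 2, 4, 5 }  = { 1, 3, 6 }ᶜ
  { 1, 2, 3, 4, 5 }  = { 1, 3 } ∪ { 1, 2, 4, 5 }
  { 1, 2, 4, 5, 6 }  = { 2, 4, 5, 6 } ∪ { 1, 2, 4, 5 }
  { 2, 3, 4, 5, 6 }  = { 2, 4, 5, 6 } ∪ { 3, 6 }
  [11 total]
Step 3 (3 new):
  { 1 }  = { 2, 3, 4, 5, 6 }ᶜ
  { 3 }  = { 1, 2, 4, 5, 6 }ᶜ
  { 6 }  = { 1, 2, 3, 4, 5 }ᶜ
  [14 total]
Step 4. New:
  { 1, 6 }  = { 1 } ∪ { 6 }
  { 2, 3, 4, 5 }  = { 3 } ∪ { 2, 4, 5 }
  [16 total]
After Step 5 the family is unchanged; done.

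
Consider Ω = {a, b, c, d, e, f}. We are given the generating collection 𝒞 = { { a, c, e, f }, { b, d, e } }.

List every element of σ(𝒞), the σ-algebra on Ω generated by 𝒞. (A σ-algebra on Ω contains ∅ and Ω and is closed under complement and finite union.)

Take S₀ = 𝒞 ∪ {∅, Ω} = { ∅, { b, d, e }, { a, c, e, f }, Ω }.
Round 1: 2 new —
  { b, d }  = { a, c, e, f }ᶜ
  { a, c, f }  = { b, d, e }ᶜ
Round 2 adds 1:
  { a, b, c, d, f }  = { a, c, f } ∪ { b, d }
Round 3. New:
  { e }  = { a, b, c, d, f }ᶜ
Round 4: stable.

Hence σ(𝒞) has 8 members: { ∅, { e }, { b, d }, { a, c, f }, { b, d, e }, { a, c, e, f }, { a, b, c, d, f }, Ω }.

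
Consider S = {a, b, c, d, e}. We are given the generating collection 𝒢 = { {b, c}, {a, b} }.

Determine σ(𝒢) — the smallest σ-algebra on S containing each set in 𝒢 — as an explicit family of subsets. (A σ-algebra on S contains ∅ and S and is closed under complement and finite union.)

σ(𝒢) = { {}, {a}, {b}, {c}, {a, b}, {a, c}, {b, c}, {d, e}, {a, b, c}, {a, d, e}, {b, d, e}, {c, d, e}, {a, b, d, e}, {a, c, d, e}, {b, c, d, e}, S }

Trace:
Initial family (4 sets): { {}, {a, b}, {b, c}, S }.
Iteration 1: 3 new —
  {a, b, c}  = {a, b} ∪ {b, c}
  {a, d, e}  = ᶜ of {b, c}
  {c, d, e}  = ᶜ of {a, b}
  (now 7)
Iteration 2 adds 4:
  {d, e}  = ᶜ of {a, b, c}
  {a, b, d, e}  = {a, d, e} ∪ {a, b}
  {a, c, d, e}  = {a, d, e} ∪ {c, d, e}
  {b, c, d, e}  = {c, d, e} ∪ {b, c}
  (now 11)
Iteration 3: 3 new —
  {a}  = ᶜ of {b, c, d, e}
  {b}  = ᶜ of {a, c, d, e}
  {c}  = ᶜ of {a, b, d, e}
  (now 14)
Iteration 4: +2 →
  {a, c}  = {c} ∪ {a}
  {b, d, e}  = {d, e} ∪ {b}
  (now 16)
Iteration 5: no new sets; the family is a σ-algebra.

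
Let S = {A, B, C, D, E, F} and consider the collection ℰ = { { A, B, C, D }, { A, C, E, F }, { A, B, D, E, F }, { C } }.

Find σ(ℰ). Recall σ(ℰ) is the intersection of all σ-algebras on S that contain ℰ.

Seed the family with ℰ together with ∅ and S: { ∅, { C }, { A, B, C, D }, { A, C, E, F }, { A, B, D, E, F }, S }.
Pass 1 adds 2:
  { B, D }  = S∖{ A, C, E, F }
  { E, F }  = S∖{ A, B, C, D }
  [8 total]
Pass 2 adds 3:
  { B, C, D }  = { C } ∪ { B, D }
  { C, E, F }  = { C } ∪ { E, F }
  { B, D, E, F }  = { B, D } ∪ { E, F }
  [11 total]
Pass 3: 4 new —
  { A, C }  = S∖{ B, D, E, F }
  { A, B, D }  = S∖{ C, E, F }
  { A, E, F }  = S∖{ B, C, D }
  { B, C, D, E, F }  = { C } ∪ { B, D, E, F }
  [15 total]
Pass 4. New:
  { A }  = S∖{ B, C, D, E, F }
  [16 total]
Pass 5: stable.

σ(ℰ) = { ∅, { A }, { C }, { A, C }, { B, D }, { E, F }, { A, B, D }, { A, E, F }, { B, C, D }, { C, E, F }, { A, B, C, D }, { A, C, E, F }, { B, D, E, F }, { A, B, D, E, F }, { B, C, D, E, F }, S }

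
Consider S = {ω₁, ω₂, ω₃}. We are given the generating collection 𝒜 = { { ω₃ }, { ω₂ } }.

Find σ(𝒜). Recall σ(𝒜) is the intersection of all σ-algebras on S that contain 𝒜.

Answer: σ(𝒜) = { ∅, { ω₁ }, { ω₂ }, { ω₃ }, { ω₁, ω₂ }, { ω₁, ω₃ }, { ω₂, ω₃ }, S }

Working:
Seed the family with 𝒜 together with ∅ and S: { ∅, { ω₂ }, { ω₃ }, S }.
Step 1 adds 3:
  { ω₁, ω₂ }  = ᶜ of { ω₃ }
  { ω₁, ω₃ }  = ᶜ of { ω₂ }
  { ω₂, ω₃ }  = { ω₃ } ∪ { ω₂ }
  |family| = 7
Step 2 (1 new):
  { ω₁ }  = ᶜ of { ω₂, ω₃ }
  |family| = 8
After Step 3 the family is unchanged; done.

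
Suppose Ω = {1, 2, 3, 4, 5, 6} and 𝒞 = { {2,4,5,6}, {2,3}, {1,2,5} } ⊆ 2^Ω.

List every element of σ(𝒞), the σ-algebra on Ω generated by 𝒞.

σ(𝒞) = { {}, {1}, {2}, {3}, {5}, {1,2}, {1,3}, {1,5}, {2,3}, {2,5}, {3,5}, {4,6}, {1,2,3}, {1,2,5}, {1,3,5}, {1,4,6}, {2,3,5}, {2,4,6}, {3,4,6}, {4,5,6}, {1,2,3,5}, {1,2,4,6}, {1,3,4,6}, {1,4,5,6}, {2,3,4,6}, {2,4,5,6}, {3,4,5,6}, {1,2,3,4,6}, {1,2,4,5,6}, {1,3,4,5,6}, {2,3,4,5,6}, Ω }

Working:
Initial family (5 sets): { {}, {2,3}, {1,2,5}, {2,4,5,6}, Ω }.
Iteration 1 adds 6:
  {1,3}  = complement {2,4,5,6}
  {3,4,6}  = complement {1,2,5}
  {1,2,3,5}  = {1,2,5} ∪ {2,3}
  {1,4,5,6}  = complement {2,3}
  {1,2,4,5,6}  = {1,2,5} ∪ {2,4,5,6}
  {2,3,4,5,6}  = {2,4,5,6} ∪ {2,3}
  |family| = 11
Iteration 2: +7 →
  {1}  = complement {2,3,4,5,6}
  {3}  = complement {1,2,4,5,6}
  {4,6}  = complement {1,2,3,5}
  {1,2,3}  = {2,3} ∪ {1,3}
  {1,3,4,6}  = {1,3} ∪ {3,4,6}
  {2,3,4,6}  = {2,3} ∪ {3,4,6}
  {1,3,4,5,6}  = {1,4,5,6} ∪ {1,3}
  |family| = 18
Iteration 3 adds 6:
  {2}  = complement {1,3,4,5,6}
  {1,5}  = complement {2,3,4,6}
  {2,5}  = complement {1,3,4,6}
  {1,4,6}  = {4,6} ∪ {1}
  {4,5,6}  = complement {1,2,3}
  {1,2,3,4,6}  = {2,3} ∪ {1,3,4,6}
  |family| = 24
Iteration 4 adds 7:
  {5}  = complement {1,2,3,4,6}
  {1,2}  = {2} ∪ {1}
  {1,3,5}  = {3} ∪ {1,5}
  {2,3,5}  = complement {1,4,6}
  {2,4,6}  = {2} ∪ {4,6}
  {1,2,4,6}  = {2} ∪ {1,4,6}
  {3,4,5,6}  = {3} ∪ {4,5,6}
  |family| = 31
Iteration 5. New:
  {3,5}  = complement {1,2,4,6}
  |family| = 32
Iteration 6: no new sets; the family is a σ-algebra.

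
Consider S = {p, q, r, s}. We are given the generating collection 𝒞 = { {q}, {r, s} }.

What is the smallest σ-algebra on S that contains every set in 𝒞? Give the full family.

Take S₀ = 𝒞 ∪ {∅, S} = { {}, {q}, {r, s}, S }.
Round 1 (3 new):
  {p, q}  = complement {r, s}
  {p, r, s}  = complement {q}
  {q, r, s}  = {q} ∪ {r, s}
  (now 7)
Round 2 adds 1:
  {p}  = complement {q, r, s}
  (now 8)
Round 3: stable.

Hence σ(𝒞) has 8 members: { {}, {p}, {q}, {p, q}, {r, s}, {p, r, s}, {q, r, s}, S }.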